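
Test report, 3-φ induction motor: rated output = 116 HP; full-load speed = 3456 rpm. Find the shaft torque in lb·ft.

P_out = 116 × 746 = 86536 W
ω = 2π × 3456/60 = 361.9 rad/s
τ = P_out/ω = 86536/361.9 = 239.1 N·m
In lb·ft: 239.1/1.356 = 176 lb·ft

176 lb·ft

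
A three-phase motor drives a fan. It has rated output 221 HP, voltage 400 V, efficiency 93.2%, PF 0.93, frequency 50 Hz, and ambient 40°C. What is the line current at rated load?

275 A

P_out = 221 × 746 = 164866 W
P_in = P_out / η = 164866 / 0.932 = 176895 W
I_L = P_in / (√3·V_L·cosφ) = 176895 / (1.732 × 400 × 0.93) = 275 A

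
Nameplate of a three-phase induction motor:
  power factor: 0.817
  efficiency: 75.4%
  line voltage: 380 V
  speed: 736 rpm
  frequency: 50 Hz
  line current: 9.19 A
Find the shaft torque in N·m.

P_in = √3·V·I·cosφ = 1.732 × 380 × 9.19 × 0.817 = 4942 W
P_out = η·P_in = 0.754 × 4942 = 3726 W
n = 736 rpm
ω = 2π×736/60 = 77.07 rad/s
τ = P_out/ω = 3726/77.07 = 48.3 N·m

48.3 N·m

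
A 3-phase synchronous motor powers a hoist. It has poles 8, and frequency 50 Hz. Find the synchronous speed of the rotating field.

750 rpm

n_s = 120f/p = 120×50/8 = 750 rpm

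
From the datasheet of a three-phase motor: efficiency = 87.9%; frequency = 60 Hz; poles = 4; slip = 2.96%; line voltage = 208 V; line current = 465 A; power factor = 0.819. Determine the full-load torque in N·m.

P_in = √3·V·I·cosφ = 1.732 × 208 × 465 × 0.819 = 137198 W
P_out = η·P_in = 0.879 × 137198 = 120597 W
n_s = 120×60/4 = 1800 rpm; n = 1800×(1−0.0296) = 1747 rpm
ω = 2π×1747/60 = 182.9 rad/s
τ = P_out/ω = 120597/182.9 = 659 N·m

659 N·m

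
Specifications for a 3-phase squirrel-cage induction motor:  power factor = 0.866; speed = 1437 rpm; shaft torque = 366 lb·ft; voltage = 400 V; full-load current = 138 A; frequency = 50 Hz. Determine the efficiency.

90.2 %

τ = 366 lb·ft × 1.356 = 496.3 N·m
ω = 2π × 1437/60 = 150.5 rad/s; P_out = τω = 496.3 × 150.5 = 74693 W
P_in = √3·V_L·I_L·cosφ = 1.732 × 400 × 138 × 0.866 = 82795 W
η = P_out / P_in = 74693 / 82795 = 0.902 = 90.2%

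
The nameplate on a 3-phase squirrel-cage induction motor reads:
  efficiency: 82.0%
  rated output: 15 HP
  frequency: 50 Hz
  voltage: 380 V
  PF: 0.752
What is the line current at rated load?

P_out = 15 × 746 = 11190 W
P_in = P_out / η = 11190 / 0.820 = 13646 W
I_L = P_in / (√3·V_L·cosφ) = 13646 / (1.732 × 380 × 0.752) = 27.6 A

27.6 A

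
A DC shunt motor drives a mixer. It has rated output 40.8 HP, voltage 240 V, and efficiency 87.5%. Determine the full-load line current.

P_out = 40.8 × 746 = 30437 W
P_in = P_out / η = 30437 / 0.875 = 34785 W
I = P_in / V = 34785 / 240 = 145 A

145 A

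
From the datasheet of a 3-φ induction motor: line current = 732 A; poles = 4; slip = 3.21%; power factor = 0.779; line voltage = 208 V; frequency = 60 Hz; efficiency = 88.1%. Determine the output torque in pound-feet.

P_in = √3·V·I·cosφ = 1.732 × 208 × 732 × 0.779 = 205428 W
P_out = η·P_in = 0.881 × 205428 = 180982 W
n_s = 120×60/4 = 1800 rpm; n = 1800×(1−0.0321) = 1742 rpm
ω = 2π×1742/60 = 182.4 rad/s
τ = P_out/ω = 180982/182.4 = 992.2 N·m
In lb·ft: 992.2/1.356 = 732 lb·ft

732 lb·ft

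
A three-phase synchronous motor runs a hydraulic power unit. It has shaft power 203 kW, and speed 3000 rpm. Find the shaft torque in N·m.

646 N·m

ω = 2π × 3000/60 = 314.2 rad/s
τ = P/ω = 203000/314.2 = 646 N·m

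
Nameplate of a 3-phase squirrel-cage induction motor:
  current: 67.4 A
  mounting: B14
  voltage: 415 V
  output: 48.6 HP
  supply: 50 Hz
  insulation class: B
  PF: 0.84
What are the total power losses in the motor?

4440 W

P_in = √3·V·I·cosφ = 1.732×415×67.4×0.84 = 40694 W
P_out = 48.6×746 = 36256 W
Losses = P_in − P_out = 40694 − 36256 = 4438 W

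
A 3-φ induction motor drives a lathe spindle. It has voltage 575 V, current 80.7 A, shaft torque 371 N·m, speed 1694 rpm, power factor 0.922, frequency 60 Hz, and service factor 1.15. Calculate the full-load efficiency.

88.8 %

ω = 2π × 1694/60 = 177.4 rad/s; P_out = τω = 371 × 177.4 = 65815 W
P_in = √3·V_L·I_L·cosφ = 1.732 × 575 × 80.7 × 0.922 = 74100 W
η = P_out / P_in = 65815 / 74100 = 0.888 = 88.8%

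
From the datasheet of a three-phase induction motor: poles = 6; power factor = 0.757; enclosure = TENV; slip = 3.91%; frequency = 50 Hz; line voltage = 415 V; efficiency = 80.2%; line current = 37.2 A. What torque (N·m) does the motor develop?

161 N·m

P_in = √3·V·I·cosφ = 1.732 × 415 × 37.2 × 0.757 = 20241 W
P_out = η·P_in = 0.802 × 20241 = 16233 W
n_s = 120×50/6 = 1000 rpm; n = 1000×(1−0.0391) = 961 rpm
ω = 2π×961/60 = 100.6 rad/s
τ = P_out/ω = 16233/100.6 = 161 N·m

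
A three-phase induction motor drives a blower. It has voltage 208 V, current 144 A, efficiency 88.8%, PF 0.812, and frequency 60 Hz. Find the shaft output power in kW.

P_in = √3·V·I·cosφ = 1.732 × 208 × 144 × 0.812 = 42124 W
P_out = η·P_in = 0.888 × 42124 = 37406 W

37.4 kW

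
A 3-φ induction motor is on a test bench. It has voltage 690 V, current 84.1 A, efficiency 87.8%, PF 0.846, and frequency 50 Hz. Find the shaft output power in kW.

P_in = √3·V·I·cosφ = 1.732 × 690 × 84.1 × 0.846 = 85028 W
P_out = η·P_in = 0.878 × 85028 = 74655 W

74.7 kW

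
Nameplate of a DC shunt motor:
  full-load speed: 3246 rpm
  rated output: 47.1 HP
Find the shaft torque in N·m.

P_out = 47.1 × 746 = 35137 W
ω = 2π × 3246/60 = 339.9 rad/s
τ = P_out/ω = 35137/339.9 = 103 N·m

103 N·m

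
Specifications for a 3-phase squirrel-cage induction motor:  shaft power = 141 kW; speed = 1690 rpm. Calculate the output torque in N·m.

ω = 2π × 1690/60 = 177 rad/s
τ = P/ω = 141000/177 = 797 N·m

797 N·m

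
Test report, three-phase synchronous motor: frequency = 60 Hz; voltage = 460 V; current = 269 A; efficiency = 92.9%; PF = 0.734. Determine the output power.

146 kW

P_in = √3·V·I·cosφ = 1.732 × 460 × 269 × 0.734 = 157309 W
P_out = η·P_in = 0.929 × 157309 = 146140 W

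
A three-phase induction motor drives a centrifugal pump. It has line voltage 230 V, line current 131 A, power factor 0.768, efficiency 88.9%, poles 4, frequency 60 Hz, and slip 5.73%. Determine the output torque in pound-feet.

148 lb·ft

P_in = √3·V·I·cosφ = 1.732 × 230 × 131 × 0.768 = 40078 W
P_out = η·P_in = 0.889 × 40078 = 35629 W
n_s = 120×60/4 = 1800 rpm; n = 1800×(1−0.0573) = 1697 rpm
ω = 2π×1697/60 = 177.7 rad/s
τ = P_out/ω = 35629/177.7 = 200.5 N·m
In lb·ft: 200.5/1.356 = 148 lb·ft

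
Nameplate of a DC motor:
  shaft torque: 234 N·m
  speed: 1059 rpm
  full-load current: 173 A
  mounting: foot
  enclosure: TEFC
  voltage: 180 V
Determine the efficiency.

83.3 %

ω = 2π × 1059/60 = 110.9 rad/s; P_out = τω = 234 × 110.9 = 25951 W
P_in = V·I = 180 × 173 = 31140 W
η = P_out / P_in = 25951 / 31140 = 0.833 = 83.3%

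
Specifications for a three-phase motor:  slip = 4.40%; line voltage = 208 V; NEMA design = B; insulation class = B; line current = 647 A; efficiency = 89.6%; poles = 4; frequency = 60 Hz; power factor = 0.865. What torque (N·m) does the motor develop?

P_in = √3·V·I·cosφ = 1.732 × 208 × 647 × 0.865 = 201619 W
P_out = η·P_in = 0.896 × 201619 = 180651 W
n_s = 120×60/4 = 1800 rpm; n = 1800×(1−0.044) = 1721 rpm
ω = 2π×1721/60 = 180.2 rad/s
τ = P_out/ω = 180651/180.2 = 1000 N·m

1000 N·m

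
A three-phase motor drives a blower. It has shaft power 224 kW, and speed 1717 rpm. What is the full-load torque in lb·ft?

ω = 2π × 1717/60 = 179.8 rad/s
τ = P/ω = 224000/179.8 = 1246 N·m
In lb·ft: 1246/1.356 = 919 lb·ft

919 lb·ft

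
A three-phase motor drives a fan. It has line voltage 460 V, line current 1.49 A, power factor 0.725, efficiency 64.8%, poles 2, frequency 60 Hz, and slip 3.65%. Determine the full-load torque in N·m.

1.54 N·m

P_in = √3·V·I·cosφ = 1.732 × 460 × 1.49 × 0.725 = 861 W
P_out = η·P_in = 0.648 × 861 = 558 W
n_s = 120×60/2 = 3600 rpm; n = 3600×(1−0.0365) = 3469 rpm
ω = 2π×3469/60 = 363.3 rad/s
τ = P_out/ω = 558/363.3 = 1.54 N·m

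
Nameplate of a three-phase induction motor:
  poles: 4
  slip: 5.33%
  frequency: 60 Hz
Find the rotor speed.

1704 rpm

n_s = 120f/p = 120×60/4 = 1800 rpm
n = n_s(1 − s) = 1800 × (1 − 0.0533) = 1704 rpm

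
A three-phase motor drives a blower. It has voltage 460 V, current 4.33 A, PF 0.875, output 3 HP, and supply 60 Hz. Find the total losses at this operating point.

P_in = √3·V·I·cosφ = 1.732×460×4.33×0.875 = 3019 W
P_out = 3×746 = 2238 W
Losses = P_in − P_out = 3019 − 2238 = 781 W

781 W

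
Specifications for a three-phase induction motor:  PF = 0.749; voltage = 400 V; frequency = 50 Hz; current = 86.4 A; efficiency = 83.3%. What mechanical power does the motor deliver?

37.3 kW

P_in = √3·V·I·cosφ = 1.732 × 400 × 86.4 × 0.749 = 44834 W
P_out = η·P_in = 0.833 × 44834 = 37347 W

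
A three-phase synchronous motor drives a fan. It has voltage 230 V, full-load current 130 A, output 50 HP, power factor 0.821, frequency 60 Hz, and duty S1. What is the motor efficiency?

P_out = 50 × 746 = 37300 W
P_in = √3·V_L·I_L·cosφ = 1.732 × 230 × 130 × 0.821 = 42517 W
η = P_out / P_in = 37300 / 42517 = 0.877 = 87.7%

87.7 %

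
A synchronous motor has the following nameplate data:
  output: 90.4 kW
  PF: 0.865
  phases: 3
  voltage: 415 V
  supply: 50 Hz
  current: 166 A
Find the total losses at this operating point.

P_in = √3·V·I·cosφ = 1.732×415×166×0.865 = 103210 W
P_out = 90400 W
Losses = P_in − P_out = 103210 − 90400 = 12810 W

12.8 kW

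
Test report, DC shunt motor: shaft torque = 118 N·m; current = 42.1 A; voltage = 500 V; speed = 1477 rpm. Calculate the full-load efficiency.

ω = 2π × 1477/60 = 154.7 rad/s; P_out = τω = 118 × 154.7 = 18255 W
P_in = V·I = 500 × 42.1 = 21050 W
η = P_out / P_in = 18255 / 21050 = 0.867 = 86.7%

86.7 %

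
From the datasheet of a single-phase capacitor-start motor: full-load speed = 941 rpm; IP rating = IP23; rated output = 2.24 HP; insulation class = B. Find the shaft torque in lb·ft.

12.5 lb·ft

P_out = 2.24 × 746 = 1671 W
ω = 2π × 941/60 = 98.54 rad/s
τ = P_out/ω = 1671/98.54 = 16.96 N·m
In lb·ft: 16.96/1.356 = 12.5 lb·ft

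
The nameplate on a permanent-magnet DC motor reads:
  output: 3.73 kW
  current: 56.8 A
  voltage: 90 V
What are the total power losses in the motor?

1380 W

P_in = V·I = 90×56.8 = 5112 W
P_out = 3730 W
Losses = P_in − P_out = 5112 − 3730 = 1382 W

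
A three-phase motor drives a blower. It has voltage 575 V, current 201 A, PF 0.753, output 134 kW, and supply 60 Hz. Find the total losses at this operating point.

P_in = √3·V·I·cosφ = 1.732×575×201×0.753 = 150732 W
P_out = 134000 W
Losses = P_in − P_out = 150732 − 134000 = 16732 W

16700 W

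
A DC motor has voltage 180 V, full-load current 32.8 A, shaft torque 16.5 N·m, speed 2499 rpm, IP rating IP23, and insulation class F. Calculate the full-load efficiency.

ω = 2π × 2499/60 = 261.7 rad/s; P_out = τω = 16.5 × 261.7 = 4318 W
P_in = V·I = 180 × 32.8 = 5904 W
η = P_out / P_in = 4318 / 5904 = 0.731 = 73.1%

73.1 %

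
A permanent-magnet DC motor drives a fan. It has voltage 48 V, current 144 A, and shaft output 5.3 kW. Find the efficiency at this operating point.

76.7 %

P_out = 5.3 kW = 5300 W
P_in = V·I = 48 × 144 = 6912 W
η = P_out / P_in = 5300 / 6912 = 0.767 = 76.7%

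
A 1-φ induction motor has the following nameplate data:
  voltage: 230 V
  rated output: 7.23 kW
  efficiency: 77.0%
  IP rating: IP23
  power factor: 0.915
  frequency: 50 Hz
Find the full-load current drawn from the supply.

44.6 A

P_out = 7.23 kW = 7230 W
P_in = P_out / η = 7230 / 0.770 = 9390 W
I = P_in / (V·cosφ) = 9390 / (230 × 0.915) = 44.6 A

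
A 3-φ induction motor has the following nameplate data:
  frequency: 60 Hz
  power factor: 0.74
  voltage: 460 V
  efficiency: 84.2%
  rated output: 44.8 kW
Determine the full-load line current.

P_out = 44.8 kW = 44800 W
P_in = P_out / η = 44800 / 0.842 = 53207 W
I_L = P_in / (√3·V_L·cosφ) = 53207 / (1.732 × 460 × 0.74) = 90.2 A

90.2 A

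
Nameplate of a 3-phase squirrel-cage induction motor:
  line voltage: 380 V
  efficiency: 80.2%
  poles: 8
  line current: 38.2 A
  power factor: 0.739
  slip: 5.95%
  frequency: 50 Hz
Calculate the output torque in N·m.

202 N·m

P_in = √3·V·I·cosφ = 1.732 × 380 × 38.2 × 0.739 = 18580 W
P_out = η·P_in = 0.802 × 18580 = 14901 W
n_s = 120×50/8 = 750 rpm; n = 750×(1−0.0595) = 705 rpm
ω = 2π×705/60 = 73.83 rad/s
τ = P_out/ω = 14901/73.83 = 202 N·m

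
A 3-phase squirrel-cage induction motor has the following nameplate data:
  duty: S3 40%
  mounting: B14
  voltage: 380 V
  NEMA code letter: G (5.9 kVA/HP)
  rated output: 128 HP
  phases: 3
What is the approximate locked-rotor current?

1150 A

S_LR = 5.9 × 128 = 755.2 kVA
I_LR = S_LR/(√3·V_L) = 755200/(1.732×380) = 1150 A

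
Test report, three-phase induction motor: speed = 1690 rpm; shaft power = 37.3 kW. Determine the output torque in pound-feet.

ω = 2π × 1690/60 = 177 rad/s
τ = P/ω = 37300/177 = 210.7 N·m
In lb·ft: 210.7/1.356 = 155 lb·ft

155 lb·ft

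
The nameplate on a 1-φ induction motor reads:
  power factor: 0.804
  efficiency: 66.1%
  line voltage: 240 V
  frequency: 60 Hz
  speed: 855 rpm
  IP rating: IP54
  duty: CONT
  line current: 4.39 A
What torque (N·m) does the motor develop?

P_in = V·I·cosφ = 240 × 4.39 × 0.804 = 847 W
P_out = η·P_in = 0.661 × 847 = 560 W
n = 855 rpm
ω = 2π×855/60 = 89.54 rad/s
τ = P_out/ω = 560/89.54 = 6.25 N·m

6.25 N·m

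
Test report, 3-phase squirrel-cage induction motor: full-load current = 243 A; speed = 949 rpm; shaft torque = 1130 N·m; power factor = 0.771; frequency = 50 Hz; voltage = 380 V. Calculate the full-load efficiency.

ω = 2π × 949/60 = 99.38 rad/s; P_out = τω = 1130 × 99.38 = 112299 W
P_in = √3·V_L·I_L·cosφ = 1.732 × 380 × 243 × 0.771 = 123308 W
η = P_out / P_in = 112299 / 123308 = 0.911 = 91.1%

91.1 %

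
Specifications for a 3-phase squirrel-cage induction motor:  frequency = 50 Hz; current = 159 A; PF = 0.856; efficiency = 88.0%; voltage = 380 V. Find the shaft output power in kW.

P_in = √3·V·I·cosφ = 1.732 × 380 × 159 × 0.856 = 89578 W
P_out = η·P_in = 0.88 × 89578 = 78829 W

78.8 kW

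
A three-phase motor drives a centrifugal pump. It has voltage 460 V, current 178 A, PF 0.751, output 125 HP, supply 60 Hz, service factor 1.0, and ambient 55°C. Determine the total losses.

13300 W

P_in = √3·V·I·cosφ = 1.732×460×178×0.751 = 106504 W
P_out = 125×746 = 93250 W
Losses = P_in − P_out = 106504 − 93250 = 13254 W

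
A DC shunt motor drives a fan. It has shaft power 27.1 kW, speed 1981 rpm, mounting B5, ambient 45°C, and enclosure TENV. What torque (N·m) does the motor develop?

ω = 2π × 1981/60 = 207.4 rad/s
τ = P/ω = 27100/207.4 = 131 N·m

131 N·m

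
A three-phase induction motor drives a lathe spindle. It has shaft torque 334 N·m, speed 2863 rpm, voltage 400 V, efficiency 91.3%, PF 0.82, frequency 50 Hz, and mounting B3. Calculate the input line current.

193 A

ω = 2π×2863/60 = 299.8 rad/s; P_out = τω = 334 × 299.8 = 100133 W
P_in = P_out / η = 100133 / 0.913 = 109675 W
I_L = P_in / (√3·V_L·cosφ) = 109675 / (1.732 × 400 × 0.82) = 193 A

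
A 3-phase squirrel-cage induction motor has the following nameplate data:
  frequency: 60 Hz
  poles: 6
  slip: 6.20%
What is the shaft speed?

1126 rpm

n_s = 120f/p = 120×60/6 = 1200 rpm
n = n_s(1 − s) = 1200 × (1 − 0.062) = 1126 rpm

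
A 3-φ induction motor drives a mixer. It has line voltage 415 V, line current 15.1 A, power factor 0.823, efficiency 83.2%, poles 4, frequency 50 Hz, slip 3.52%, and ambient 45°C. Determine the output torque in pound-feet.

P_in = √3·V·I·cosφ = 1.732 × 415 × 15.1 × 0.823 = 8932 W
P_out = η·P_in = 0.832 × 8932 = 7431 W
n_s = 120×50/4 = 1500 rpm; n = 1500×(1−0.0352) = 1447 rpm
ω = 2π×1447/60 = 151.5 rad/s
τ = P_out/ω = 7431/151.5 = 49.05 N·m
In lb·ft: 49.05/1.356 = 36.2 lb·ft

36.2 lb·ft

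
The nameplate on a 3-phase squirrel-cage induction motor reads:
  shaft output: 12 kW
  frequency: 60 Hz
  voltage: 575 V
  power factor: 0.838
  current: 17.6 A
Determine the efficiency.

P_out = 12 kW = 12000 W
P_in = √3·V_L·I_L·cosφ = 1.732 × 575 × 17.6 × 0.838 = 14688 W
η = P_out / P_in = 12000 / 14688 = 0.817 = 81.7%

81.7 %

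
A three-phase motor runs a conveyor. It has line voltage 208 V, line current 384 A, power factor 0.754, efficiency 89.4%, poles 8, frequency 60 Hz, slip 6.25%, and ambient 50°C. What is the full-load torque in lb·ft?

778 lb·ft

P_in = √3·V·I·cosφ = 1.732 × 208 × 384 × 0.754 = 104307 W
P_out = η·P_in = 0.894 × 104307 = 93250 W
n_s = 120×60/8 = 900 rpm; n = 900×(1−0.0625) = 844 rpm
ω = 2π×844/60 = 88.38 rad/s
τ = P_out/ω = 93250/88.38 = 1055 N·m
In lb·ft: 1055/1.356 = 778 lb·ft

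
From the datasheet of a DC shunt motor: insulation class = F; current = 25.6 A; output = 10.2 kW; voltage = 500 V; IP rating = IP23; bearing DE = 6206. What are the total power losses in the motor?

2600 W

P_in = V·I = 500×25.6 = 12800 W
P_out = 10200 W
Losses = P_in − P_out = 12800 − 10200 = 2600 W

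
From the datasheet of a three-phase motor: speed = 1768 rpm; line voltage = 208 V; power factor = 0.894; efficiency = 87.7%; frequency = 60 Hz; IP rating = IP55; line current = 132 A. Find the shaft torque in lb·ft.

P_in = √3·V·I·cosφ = 1.732 × 208 × 132 × 0.894 = 42513 W
P_out = η·P_in = 0.877 × 42513 = 37284 W
n = 1768 rpm
ω = 2π×1768/60 = 185.1 rad/s
τ = P_out/ω = 37284/185.1 = 201.4 N·m
In lb·ft: 201.4/1.356 = 149 lb·ft

149 lb·ft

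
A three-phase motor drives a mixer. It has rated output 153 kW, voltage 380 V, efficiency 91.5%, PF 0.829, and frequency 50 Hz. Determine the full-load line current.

P_out = 153 kW = 153000 W
P_in = P_out / η = 153000 / 0.915 = 167213 W
I_L = P_in / (√3·V_L·cosφ) = 167213 / (1.732 × 380 × 0.829) = 306 A

306 A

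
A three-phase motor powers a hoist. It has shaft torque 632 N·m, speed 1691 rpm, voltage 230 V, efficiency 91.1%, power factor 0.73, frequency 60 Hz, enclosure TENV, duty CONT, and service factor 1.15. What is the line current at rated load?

ω = 2π×1691/60 = 177.1 rad/s; P_out = τω = 632 × 177.1 = 111927 W
P_in = P_out / η = 111927 / 0.911 = 122862 W
I_L = P_in / (√3·V_L·cosφ) = 122862 / (1.732 × 230 × 0.73) = 422 A

422 A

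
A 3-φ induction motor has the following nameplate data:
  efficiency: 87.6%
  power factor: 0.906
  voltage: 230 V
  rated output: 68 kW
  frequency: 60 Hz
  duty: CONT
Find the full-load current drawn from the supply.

P_out = 68 kW = 68000 W
P_in = P_out / η = 68000 / 0.876 = 77626 W
I_L = P_in / (√3·V_L·cosφ) = 77626 / (1.732 × 230 × 0.906) = 215 A

215 A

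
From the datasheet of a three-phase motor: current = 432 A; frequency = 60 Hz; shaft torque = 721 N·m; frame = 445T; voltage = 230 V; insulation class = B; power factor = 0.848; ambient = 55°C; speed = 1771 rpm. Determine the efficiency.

ω = 2π × 1771/60 = 185.5 rad/s; P_out = τω = 721 × 185.5 = 133746 W
P_in = √3·V_L·I_L·cosφ = 1.732 × 230 × 432 × 0.848 = 145934 W
η = P_out / P_in = 133746 / 145934 = 0.916 = 91.6%

91.6 %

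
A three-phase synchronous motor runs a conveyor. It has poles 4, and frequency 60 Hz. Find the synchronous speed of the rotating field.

n_s = 120f/p = 120×60/4 = 1800 rpm

1800 rpm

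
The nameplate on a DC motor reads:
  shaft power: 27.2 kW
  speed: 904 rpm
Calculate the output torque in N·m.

ω = 2π × 904/60 = 94.67 rad/s
τ = P/ω = 27200/94.67 = 287 N·m

287 N·m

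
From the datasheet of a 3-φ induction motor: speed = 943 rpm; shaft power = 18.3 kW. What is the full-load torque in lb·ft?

ω = 2π × 943/60 = 98.75 rad/s
τ = P/ω = 18300/98.75 = 185.3 N·m
In lb·ft: 185.3/1.356 = 137 lb·ft

137 lb·ft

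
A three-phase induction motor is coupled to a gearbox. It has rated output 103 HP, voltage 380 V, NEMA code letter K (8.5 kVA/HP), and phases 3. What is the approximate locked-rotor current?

1330 A

S_LR = 8.5 × 103 = 875.5 kVA
I_LR = S_LR/(√3·V_L) = 875500/(1.732×380) = 1330 A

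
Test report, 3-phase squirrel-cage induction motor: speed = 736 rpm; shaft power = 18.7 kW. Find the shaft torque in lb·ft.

179 lb·ft

ω = 2π × 736/60 = 77.07 rad/s
τ = P/ω = 18700/77.07 = 242.6 N·m
In lb·ft: 242.6/1.356 = 179 lb·ft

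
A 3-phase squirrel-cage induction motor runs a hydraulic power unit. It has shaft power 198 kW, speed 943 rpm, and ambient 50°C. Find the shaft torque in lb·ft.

ω = 2π × 943/60 = 98.75 rad/s
τ = P/ω = 198000/98.75 = 2005 N·m
In lb·ft: 2005/1.356 = 1480 lb·ft

1480 lb·ft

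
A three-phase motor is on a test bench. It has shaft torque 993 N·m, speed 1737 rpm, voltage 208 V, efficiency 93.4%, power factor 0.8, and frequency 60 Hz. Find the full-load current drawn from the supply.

671 A

ω = 2π×1737/60 = 181.9 rad/s; P_out = τω = 993 × 181.9 = 180627 W
P_in = P_out / η = 180627 / 0.934 = 193391 W
I_L = P_in / (√3·V_L·cosφ) = 193391 / (1.732 × 208 × 0.8) = 671 A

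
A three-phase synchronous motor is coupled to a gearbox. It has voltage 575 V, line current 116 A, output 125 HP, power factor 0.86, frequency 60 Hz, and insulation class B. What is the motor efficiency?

93.9 %

P_out = 125 × 746 = 93250 W
P_in = √3·V_L·I_L·cosφ = 1.732 × 575 × 116 × 0.86 = 99351 W
η = P_out / P_in = 93250 / 99351 = 0.939 = 93.9%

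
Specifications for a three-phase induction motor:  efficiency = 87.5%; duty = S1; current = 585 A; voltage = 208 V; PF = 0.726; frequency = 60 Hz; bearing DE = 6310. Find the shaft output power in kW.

134 kW

P_in = √3·V·I·cosφ = 1.732 × 208 × 585 × 0.726 = 153004 W
P_out = η·P_in = 0.875 × 153004 = 133879 W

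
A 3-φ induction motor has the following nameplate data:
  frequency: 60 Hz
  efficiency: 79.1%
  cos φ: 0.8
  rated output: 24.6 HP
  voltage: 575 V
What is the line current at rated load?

29.1 A

P_out = 24.6 × 746 = 18352 W
P_in = P_out / η = 18352 / 0.791 = 23201 W
I_L = P_in / (√3·V_L·cosφ) = 23201 / (1.732 × 575 × 0.8) = 29.1 A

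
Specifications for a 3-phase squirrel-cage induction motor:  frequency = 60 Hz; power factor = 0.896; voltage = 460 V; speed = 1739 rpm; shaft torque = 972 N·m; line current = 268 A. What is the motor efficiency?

92.5 %

ω = 2π × 1739/60 = 182.1 rad/s; P_out = τω = 972 × 182.1 = 177001 W
P_in = √3·V_L·I_L·cosφ = 1.732 × 460 × 268 × 0.896 = 191315 W
η = P_out / P_in = 177001 / 191315 = 0.925 = 92.5%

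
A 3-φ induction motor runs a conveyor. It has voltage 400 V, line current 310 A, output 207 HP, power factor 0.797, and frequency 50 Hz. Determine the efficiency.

90.2 %

P_out = 207 × 746 = 154422 W
P_in = √3·V_L·I_L·cosφ = 1.732 × 400 × 310 × 0.797 = 171170 W
η = P_out / P_in = 154422 / 171170 = 0.902 = 90.2%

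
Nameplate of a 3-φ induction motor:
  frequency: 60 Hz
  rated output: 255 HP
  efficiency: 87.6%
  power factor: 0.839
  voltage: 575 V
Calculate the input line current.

P_out = 255 × 746 = 190230 W
P_in = P_out / η = 190230 / 0.876 = 217158 W
I_L = P_in / (√3·V_L·cosφ) = 217158 / (1.732 × 575 × 0.839) = 260 A

260 A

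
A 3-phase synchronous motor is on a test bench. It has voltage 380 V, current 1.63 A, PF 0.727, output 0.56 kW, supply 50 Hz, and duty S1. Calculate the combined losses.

P_in = √3·V·I·cosφ = 1.732×380×1.63×0.727 = 780 W
P_out = 560 W
Losses = P_in − P_out = 780 − 560 = 220 W

220 W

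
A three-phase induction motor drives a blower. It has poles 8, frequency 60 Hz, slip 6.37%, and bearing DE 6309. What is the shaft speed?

n_s = 120f/p = 120×60/8 = 900 rpm
n = n_s(1 − s) = 900 × (1 − 0.0637) = 843 rpm

843 rpm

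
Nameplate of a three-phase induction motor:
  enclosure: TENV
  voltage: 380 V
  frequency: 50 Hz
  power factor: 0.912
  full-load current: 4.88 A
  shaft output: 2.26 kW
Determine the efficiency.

P_out = 2.26 kW = 2260 W
P_in = √3·V_L·I_L·cosφ = 1.732 × 380 × 4.88 × 0.912 = 2929 W
η = P_out / P_in = 2260 / 2929 = 0.772 = 77.2%

77.2 %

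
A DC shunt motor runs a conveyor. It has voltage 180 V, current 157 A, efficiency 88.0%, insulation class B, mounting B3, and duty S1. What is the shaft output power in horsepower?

P_in = V·I = 180 × 157 = 28260 W
P_out = η·P_in = 0.88 × 28260 = 24869 W
= 24869/746 = 33.3 HP

33.3 HP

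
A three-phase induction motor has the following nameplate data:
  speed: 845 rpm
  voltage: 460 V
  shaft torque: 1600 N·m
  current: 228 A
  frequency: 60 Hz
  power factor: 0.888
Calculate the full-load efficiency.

ω = 2π × 845/60 = 88.49 rad/s; P_out = τω = 1600 × 88.49 = 141584 W
P_in = √3·V_L·I_L·cosφ = 1.732 × 460 × 228 × 0.888 = 161307 W
η = P_out / P_in = 141584 / 161307 = 0.878 = 87.8%

87.8 %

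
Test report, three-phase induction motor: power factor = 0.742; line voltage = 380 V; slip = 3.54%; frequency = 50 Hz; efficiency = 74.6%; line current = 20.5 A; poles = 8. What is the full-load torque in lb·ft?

72.7 lb·ft

P_in = √3·V·I·cosφ = 1.732 × 380 × 20.5 × 0.742 = 10011 W
P_out = η·P_in = 0.746 × 10011 = 7468 W
n_s = 120×50/8 = 750 rpm; n = 750×(1−0.0354) = 723 rpm
ω = 2π×723/60 = 75.71 rad/s
τ = P_out/ω = 7468/75.71 = 98.64 N·m
In lb·ft: 98.64/1.356 = 72.7 lb·ft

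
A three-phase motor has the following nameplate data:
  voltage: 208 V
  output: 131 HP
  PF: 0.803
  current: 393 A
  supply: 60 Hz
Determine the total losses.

P_in = √3·V·I·cosφ = 1.732×208×393×0.803 = 113689 W
P_out = 131×746 = 97726 W
Losses = P_in − P_out = 113689 − 97726 = 15963 W

16 kW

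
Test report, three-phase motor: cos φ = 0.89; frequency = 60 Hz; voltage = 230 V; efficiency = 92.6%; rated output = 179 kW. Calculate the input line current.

P_out = 179 kW = 179000 W
P_in = P_out / η = 179000 / 0.926 = 193305 W
I_L = P_in / (√3·V_L·cosφ) = 193305 / (1.732 × 230 × 0.89) = 545 A

545 A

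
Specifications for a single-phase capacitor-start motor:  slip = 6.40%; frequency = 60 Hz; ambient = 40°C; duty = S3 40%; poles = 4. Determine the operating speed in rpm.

n_s = 120f/p = 120×60/4 = 1800 rpm
n = n_s(1 − s) = 1800 × (1 − 0.064) = 1685 rpm

1685 rpm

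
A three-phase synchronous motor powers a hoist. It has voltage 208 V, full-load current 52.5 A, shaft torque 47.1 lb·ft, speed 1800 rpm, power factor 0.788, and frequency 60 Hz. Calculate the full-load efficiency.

τ = 47.1 lb·ft × 1.356 = 63.87 N·m
ω = 2π × 1800/60 = 188.5 rad/s; P_out = τω = 63.87 × 188.5 = 12039 W
P_in = √3·V_L·I_L·cosφ = 1.732 × 208 × 52.5 × 0.788 = 14904 W
η = P_out / P_in = 12039 / 14904 = 0.808 = 80.8%

80.8 %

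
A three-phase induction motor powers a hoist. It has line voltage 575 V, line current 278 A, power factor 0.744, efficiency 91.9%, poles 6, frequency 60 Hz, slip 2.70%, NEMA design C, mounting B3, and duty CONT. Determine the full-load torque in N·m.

P_in = √3·V·I·cosφ = 1.732 × 575 × 278 × 0.744 = 205984 W
P_out = η·P_in = 0.919 × 205984 = 189299 W
n_s = 120×60/6 = 1200 rpm; n = 1200×(1−0.027) = 1168 rpm
ω = 2π×1168/60 = 122.3 rad/s
τ = P_out/ω = 189299/122.3 = 1550 N·m

1550 N·m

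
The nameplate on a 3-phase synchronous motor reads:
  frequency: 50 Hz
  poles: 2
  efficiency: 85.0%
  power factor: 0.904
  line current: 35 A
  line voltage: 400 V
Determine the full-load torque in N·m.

P_in = √3·V·I·cosφ = 1.732 × 400 × 35 × 0.904 = 21920 W
P_out = η·P_in = 0.85 × 21920 = 18632 W
n = n_s = 120×50/2 = 3000 rpm (synchronous)
ω = 2π×3000/60 = 314.2 rad/s
τ = P_out/ω = 18632/314.2 = 59.3 N·m

59.3 N·m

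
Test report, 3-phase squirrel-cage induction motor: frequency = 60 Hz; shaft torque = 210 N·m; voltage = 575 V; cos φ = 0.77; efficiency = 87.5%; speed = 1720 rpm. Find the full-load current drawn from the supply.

ω = 2π×1720/60 = 180.1 rad/s; P_out = τω = 210 × 180.1 = 37821 W
P_in = P_out / η = 37821 / 0.875 = 43224 W
I_L = P_in / (√3·V_L·cosφ) = 43224 / (1.732 × 575 × 0.77) = 56.4 A

56.4 A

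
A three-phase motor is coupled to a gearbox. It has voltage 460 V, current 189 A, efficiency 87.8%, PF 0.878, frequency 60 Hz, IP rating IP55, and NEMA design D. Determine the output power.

116 kW

P_in = √3·V·I·cosφ = 1.732 × 460 × 189 × 0.878 = 132209 W
P_out = η·P_in = 0.878 × 132209 = 116080 W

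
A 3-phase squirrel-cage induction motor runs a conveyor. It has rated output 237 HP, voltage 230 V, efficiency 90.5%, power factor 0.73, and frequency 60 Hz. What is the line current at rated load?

P_out = 237 × 746 = 176802 W
P_in = P_out / η = 176802 / 0.905 = 195361 W
I_L = P_in / (√3·V_L·cosφ) = 195361 / (1.732 × 230 × 0.73) = 672 A

672 A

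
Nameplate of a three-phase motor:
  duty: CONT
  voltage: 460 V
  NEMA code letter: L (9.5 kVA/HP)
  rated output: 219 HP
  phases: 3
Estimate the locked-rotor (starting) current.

2610 A

S_LR = 9.5 × 219 = 2080.5 kVA
I_LR = S_LR/(√3·V_L) = 2080500/(1.732×460) = 2610 A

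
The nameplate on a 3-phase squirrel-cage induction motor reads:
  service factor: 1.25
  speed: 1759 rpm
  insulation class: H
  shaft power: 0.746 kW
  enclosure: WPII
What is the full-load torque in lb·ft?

2.99 lb·ft

ω = 2π × 1759/60 = 184.2 rad/s
τ = P/ω = 746/184.2 = 4.05 N·m
In lb·ft: 4.05/1.356 = 2.99 lb·ft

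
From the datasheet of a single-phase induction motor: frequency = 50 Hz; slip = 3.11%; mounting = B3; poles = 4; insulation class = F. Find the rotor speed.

1453 rpm

n_s = 120f/p = 120×50/4 = 1500 rpm
n = n_s(1 − s) = 1500 × (1 − 0.0311) = 1453 rpm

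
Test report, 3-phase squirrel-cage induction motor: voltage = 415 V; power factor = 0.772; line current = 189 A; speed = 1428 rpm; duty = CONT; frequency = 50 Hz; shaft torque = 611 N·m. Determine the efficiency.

87.1 %

ω = 2π × 1428/60 = 149.5 rad/s; P_out = τω = 611 × 149.5 = 91345 W
P_in = √3·V_L·I_L·cosφ = 1.732 × 415 × 189 × 0.772 = 104876 W
η = P_out / P_in = 91345 / 104876 = 0.871 = 87.1%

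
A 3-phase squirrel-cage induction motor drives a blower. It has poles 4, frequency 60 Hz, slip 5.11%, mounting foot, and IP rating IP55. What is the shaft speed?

1708 rpm

n_s = 120f/p = 120×60/4 = 1800 rpm
n = n_s(1 − s) = 1800 × (1 − 0.0511) = 1708 rpm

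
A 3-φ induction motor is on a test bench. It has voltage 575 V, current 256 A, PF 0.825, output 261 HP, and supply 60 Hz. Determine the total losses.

15600 W

P_in = √3·V·I·cosφ = 1.732×575×256×0.825 = 210334 W
P_out = 261×746 = 194706 W
Losses = P_in − P_out = 210334 − 194706 = 15628 W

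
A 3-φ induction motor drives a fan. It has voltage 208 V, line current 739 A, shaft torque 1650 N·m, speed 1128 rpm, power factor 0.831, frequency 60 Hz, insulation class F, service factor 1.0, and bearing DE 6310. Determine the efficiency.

88.1 %

ω = 2π × 1128/60 = 118.1 rad/s; P_out = τω = 1650 × 118.1 = 194865 W
P_in = √3·V_L·I_L·cosφ = 1.732 × 208 × 739 × 0.831 = 221236 W
η = P_out / P_in = 194865 / 221236 = 0.881 = 88.1%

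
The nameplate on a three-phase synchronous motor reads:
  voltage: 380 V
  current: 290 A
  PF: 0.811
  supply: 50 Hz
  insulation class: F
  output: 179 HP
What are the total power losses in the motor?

P_in = √3·V·I·cosφ = 1.732×380×290×0.811 = 154793 W
P_out = 179×746 = 133534 W
Losses = P_in − P_out = 154793 − 133534 = 21259 W

21300 W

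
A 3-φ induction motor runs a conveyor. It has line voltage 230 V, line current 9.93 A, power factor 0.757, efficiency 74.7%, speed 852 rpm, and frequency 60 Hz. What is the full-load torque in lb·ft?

18.5 lb·ft

P_in = √3·V·I·cosφ = 1.732 × 230 × 9.93 × 0.757 = 2994 W
P_out = η·P_in = 0.747 × 2994 = 2237 W
n = 852 rpm
ω = 2π×852/60 = 89.22 rad/s
τ = P_out/ω = 2237/89.22 = 25.07 N·m
In lb·ft: 25.07/1.356 = 18.5 lb·ft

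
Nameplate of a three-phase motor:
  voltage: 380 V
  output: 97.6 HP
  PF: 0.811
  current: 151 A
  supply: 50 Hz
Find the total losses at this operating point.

7.79 kW

P_in = √3·V·I·cosφ = 1.732×380×151×0.811 = 80599 W
P_out = 97.6×746 = 72810 W
Losses = P_in − P_out = 80599 − 72810 = 7789 W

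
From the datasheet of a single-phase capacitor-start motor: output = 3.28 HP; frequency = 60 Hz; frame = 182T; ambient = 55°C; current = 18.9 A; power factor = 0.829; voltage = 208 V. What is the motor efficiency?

P_out = 3.28 × 746 = 2447 W
P_in = V·I·cosφ = 208 × 18.9 × 0.829 = 3259 W
η = P_out / P_in = 2447 / 3259 = 0.751 = 75.1%

75.1 %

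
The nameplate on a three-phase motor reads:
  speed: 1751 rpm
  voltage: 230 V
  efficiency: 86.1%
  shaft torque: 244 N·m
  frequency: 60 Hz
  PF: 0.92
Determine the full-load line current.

ω = 2π×1751/60 = 183.4 rad/s; P_out = τω = 244 × 183.4 = 44750 W
P_in = P_out / η = 44750 / 0.861 = 51974 W
I_L = P_in / (√3·V_L·cosφ) = 51974 / (1.732 × 230 × 0.92) = 142 A

142 A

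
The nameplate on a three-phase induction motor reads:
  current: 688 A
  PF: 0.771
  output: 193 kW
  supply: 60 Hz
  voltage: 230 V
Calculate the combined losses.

P_in = √3·V·I·cosφ = 1.732×230×688×0.771 = 211309 W
P_out = 193000 W
Losses = P_in − P_out = 211309 − 193000 = 18309 W

18300 W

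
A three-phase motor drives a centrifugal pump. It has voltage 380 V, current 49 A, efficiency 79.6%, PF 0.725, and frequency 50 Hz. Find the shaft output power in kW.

P_in = √3·V·I·cosφ = 1.732 × 380 × 49 × 0.725 = 23381 W
P_out = η·P_in = 0.796 × 23381 = 18611 W

18.6 kW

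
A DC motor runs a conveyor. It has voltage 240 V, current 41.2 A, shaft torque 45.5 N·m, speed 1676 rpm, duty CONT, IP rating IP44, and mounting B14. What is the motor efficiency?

80.8 %

ω = 2π × 1676/60 = 175.5 rad/s; P_out = τω = 45.5 × 175.5 = 7985 W
P_in = V·I = 240 × 41.2 = 9888 W
η = P_out / P_in = 7985 / 9888 = 0.808 = 80.8%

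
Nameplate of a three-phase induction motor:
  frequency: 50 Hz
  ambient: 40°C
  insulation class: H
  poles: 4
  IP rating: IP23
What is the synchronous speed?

n_s = 120f/p = 120×50/4 = 1500 rpm

1500 rpm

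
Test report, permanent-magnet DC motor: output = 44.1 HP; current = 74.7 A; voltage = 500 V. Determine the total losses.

P_in = V·I = 500×74.7 = 37350 W
P_out = 44.1×746 = 32899 W
Losses = P_in − P_out = 37350 − 32899 = 4451 W

4.45 kW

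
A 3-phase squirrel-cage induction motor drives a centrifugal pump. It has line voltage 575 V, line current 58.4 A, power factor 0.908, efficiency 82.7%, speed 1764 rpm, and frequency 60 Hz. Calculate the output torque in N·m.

236 N·m

P_in = √3·V·I·cosφ = 1.732 × 575 × 58.4 × 0.908 = 52810 W
P_out = η·P_in = 0.827 × 52810 = 43674 W
n = 1764 rpm
ω = 2π×1764/60 = 184.7 rad/s
τ = P_out/ω = 43674/184.7 = 236 N·m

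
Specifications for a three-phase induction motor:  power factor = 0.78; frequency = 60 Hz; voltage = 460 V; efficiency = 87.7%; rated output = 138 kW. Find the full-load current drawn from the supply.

253 A

P_out = 138 kW = 138000 W
P_in = P_out / η = 138000 / 0.877 = 157355 W
I_L = P_in / (√3·V_L·cosφ) = 157355 / (1.732 × 460 × 0.78) = 253 A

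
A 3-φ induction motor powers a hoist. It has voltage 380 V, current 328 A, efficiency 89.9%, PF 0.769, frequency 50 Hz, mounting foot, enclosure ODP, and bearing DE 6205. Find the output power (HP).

P_in = √3·V·I·cosφ = 1.732 × 380 × 328 × 0.769 = 166009 W
P_out = η·P_in = 0.899 × 166009 = 149242 W
= 149242/746 = 200 HP

200 HP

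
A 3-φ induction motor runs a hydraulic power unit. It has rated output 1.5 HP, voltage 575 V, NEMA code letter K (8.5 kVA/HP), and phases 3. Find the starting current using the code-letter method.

12.8 A

S_LR = 8.5 × 1.5 = 12.75 kVA
I_LR = S_LR/(√3·V_L) = 12750/(1.732×575) = 12.8 A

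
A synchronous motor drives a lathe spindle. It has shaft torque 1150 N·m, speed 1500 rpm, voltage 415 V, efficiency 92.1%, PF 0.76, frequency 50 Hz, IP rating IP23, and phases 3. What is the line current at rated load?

359 A

ω = 2π×1500/60 = 157.1 rad/s; P_out = τω = 1150 × 157.1 = 180665 W
P_in = P_out / η = 180665 / 0.921 = 196162 W
I_L = P_in / (√3·V_L·cosφ) = 196162 / (1.732 × 415 × 0.76) = 359 A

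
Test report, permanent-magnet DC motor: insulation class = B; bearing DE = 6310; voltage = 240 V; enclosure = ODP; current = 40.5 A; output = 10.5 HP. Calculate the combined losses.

1890 W

P_in = V·I = 240×40.5 = 9720 W
P_out = 10.5×746 = 7833 W
Losses = P_in − P_out = 9720 − 7833 = 1887 W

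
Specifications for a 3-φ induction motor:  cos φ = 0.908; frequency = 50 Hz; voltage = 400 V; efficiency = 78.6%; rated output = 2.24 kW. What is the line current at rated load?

P_out = 2.24 kW = 2240 W
P_in = P_out / η = 2240 / 0.786 = 2850 W
I_L = P_in / (√3·V_L·cosφ) = 2850 / (1.732 × 400 × 0.908) = 4.53 A

4.53 A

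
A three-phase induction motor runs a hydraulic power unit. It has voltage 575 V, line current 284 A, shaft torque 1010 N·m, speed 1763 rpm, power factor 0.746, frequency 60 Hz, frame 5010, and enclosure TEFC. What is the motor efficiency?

88.4 %

ω = 2π × 1763/60 = 184.6 rad/s; P_out = τω = 1010 × 184.6 = 186446 W
P_in = √3·V_L·I_L·cosφ = 1.732 × 575 × 284 × 0.746 = 210995 W
η = P_out / P_in = 186446 / 210995 = 0.884 = 88.4%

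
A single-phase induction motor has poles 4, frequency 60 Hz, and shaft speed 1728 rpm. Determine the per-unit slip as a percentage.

4.0 %

n_s = 120f/p = 120×60/4 = 1800 rpm
s = (n_s − n)/n_s = (1800 − 1728)/1800 = 0.0400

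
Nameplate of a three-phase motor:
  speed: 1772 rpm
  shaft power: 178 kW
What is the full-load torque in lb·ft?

ω = 2π × 1772/60 = 185.6 rad/s
τ = P/ω = 178000/185.6 = 959.1 N·m
In lb·ft: 959.1/1.356 = 707 lb·ft

707 lb·ft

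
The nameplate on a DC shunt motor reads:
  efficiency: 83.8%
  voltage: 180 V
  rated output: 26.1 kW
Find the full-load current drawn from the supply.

P_out = 26.1 kW = 26100 W
P_in = P_out / η = 26100 / 0.838 = 31146 W
I = P_in / V = 31146 / 180 = 173 A

173 A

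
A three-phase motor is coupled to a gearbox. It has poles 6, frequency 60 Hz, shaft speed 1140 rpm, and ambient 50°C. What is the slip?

n_s = 120f/p = 120×60/6 = 1200 rpm
s = (n_s − n)/n_s = (1200 − 1140)/1200 = 0.0500

5.00 %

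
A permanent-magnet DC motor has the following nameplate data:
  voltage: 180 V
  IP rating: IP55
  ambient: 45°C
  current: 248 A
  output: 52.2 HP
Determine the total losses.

P_in = V·I = 180×248 = 44640 W
P_out = 52.2×746 = 38941 W
Losses = P_in − P_out = 44640 − 38941 = 5699 W

5700 W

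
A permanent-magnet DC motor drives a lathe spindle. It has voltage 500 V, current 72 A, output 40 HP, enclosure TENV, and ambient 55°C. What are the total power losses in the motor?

P_in = V·I = 500×72 = 36000 W
P_out = 40×746 = 29840 W
Losses = P_in − P_out = 36000 − 29840 = 6160 W

6.16 kW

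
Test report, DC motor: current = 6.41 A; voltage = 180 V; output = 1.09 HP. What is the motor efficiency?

70.5 %

P_out = 1.09 × 746 = 813 W
P_in = V·I = 180 × 6.41 = 1154 W
η = P_out / P_in = 813 / 1154 = 0.705 = 70.5%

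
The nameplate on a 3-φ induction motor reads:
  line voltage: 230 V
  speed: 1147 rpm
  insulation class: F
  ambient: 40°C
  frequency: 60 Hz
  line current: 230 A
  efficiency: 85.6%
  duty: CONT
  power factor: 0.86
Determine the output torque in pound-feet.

414 lb·ft

P_in = √3·V·I·cosφ = 1.732 × 230 × 230 × 0.86 = 78796 W
P_out = η·P_in = 0.856 × 78796 = 67449 W
n = 1147 rpm
ω = 2π×1147/60 = 120.1 rad/s
τ = P_out/ω = 67449/120.1 = 561.6 N·m
In lb·ft: 561.6/1.356 = 414 lb·ft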